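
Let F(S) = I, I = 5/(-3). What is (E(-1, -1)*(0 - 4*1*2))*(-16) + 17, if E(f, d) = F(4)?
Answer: -589/3 ≈ -196.33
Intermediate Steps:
I = -5/3 (I = 5*(-1/3) = -5/3 ≈ -1.6667)
F(S) = -5/3
E(f, d) = -5/3
(E(-1, -1)*(0 - 4*1*2))*(-16) + 17 = -5*(0 - 4*1*2)/3*(-16) + 17 = -5*(0 - 4*2)/3*(-16) + 17 = -5*(0 - 8)/3*(-16) + 17 = -5/3*(-8)*(-16) + 17 = (40/3)*(-16) + 17 = -640/3 + 17 = -589/3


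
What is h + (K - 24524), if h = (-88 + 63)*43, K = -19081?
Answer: -44680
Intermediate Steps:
h = -1075 (h = -25*43 = -1075)
h + (K - 24524) = -1075 + (-19081 - 24524) = -1075 - 43605 = -44680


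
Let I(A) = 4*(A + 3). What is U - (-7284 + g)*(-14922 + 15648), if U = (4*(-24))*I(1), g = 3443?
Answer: 2787030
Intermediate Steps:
I(A) = 12 + 4*A (I(A) = 4*(3 + A) = 12 + 4*A)
U = -1536 (U = (4*(-24))*(12 + 4*1) = -96*(12 + 4) = -96*16 = -1536)
U - (-7284 + g)*(-14922 + 15648) = -1536 - (-7284 + 3443)*(-14922 + 15648) = -1536 - (-3841)*726 = -1536 - 1*(-2788566) = -1536 + 2788566 = 2787030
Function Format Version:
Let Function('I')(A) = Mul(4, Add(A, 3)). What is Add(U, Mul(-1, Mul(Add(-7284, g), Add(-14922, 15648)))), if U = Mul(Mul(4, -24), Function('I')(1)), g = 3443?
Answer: 2787030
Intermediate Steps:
Function('I')(A) = Add(12, Mul(4, A)) (Function('I')(A) = Mul(4, Add(3, A)) = Add(12, Mul(4, A)))
U = -1536 (U = Mul(Mul(4, -24), Add(12, Mul(4, 1))) = Mul(-96, Add(12, 4)) = Mul(-96, 16) = -1536)
Add(U, Mul(-1, Mul(Add(-7284, g), Add(-14922, 15648)))) = Add(-1536, Mul(-1, Mul(Add(-7284, 3443), Add(-14922, 15648)))) = Add(-1536, Mul(-1, Mul(-3841, 726))) = Add(-1536, Mul(-1, -2788566)) = Add(-1536, 2788566) = 2787030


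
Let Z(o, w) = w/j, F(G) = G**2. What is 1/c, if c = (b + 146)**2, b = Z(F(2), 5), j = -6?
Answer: 36/758641 ≈ 4.7453e-5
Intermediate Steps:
Z(o, w) = -w/6 (Z(o, w) = w/(-6) = w*(-1/6) = -w/6)
b = -5/6 (b = -1/6*5 = -5/6 ≈ -0.83333)
c = 758641/36 (c = (-5/6 + 146)**2 = (871/6)**2 = 758641/36 ≈ 21073.)
1/c = 1/(758641/36) = 36/758641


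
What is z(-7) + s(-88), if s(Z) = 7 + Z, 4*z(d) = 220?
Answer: -26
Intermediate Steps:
z(d) = 55 (z(d) = (1/4)*220 = 55)
z(-7) + s(-88) = 55 + (7 - 88) = 55 - 81 = -26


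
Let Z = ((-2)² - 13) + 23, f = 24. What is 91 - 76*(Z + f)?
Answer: -2797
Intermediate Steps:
Z = 14 (Z = (4 - 13) + 23 = -9 + 23 = 14)
91 - 76*(Z + f) = 91 - 76*(14 + 24) = 91 - 76*38 = 91 - 2888 = -2797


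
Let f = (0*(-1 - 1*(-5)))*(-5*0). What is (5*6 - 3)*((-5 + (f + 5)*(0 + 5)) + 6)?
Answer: 702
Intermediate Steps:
f = 0 (f = (0*(-1 + 5))*0 = (0*4)*0 = 0*0 = 0)
(5*6 - 3)*((-5 + (f + 5)*(0 + 5)) + 6) = (5*6 - 3)*((-5 + (0 + 5)*(0 + 5)) + 6) = (30 - 3)*((-5 + 5*5) + 6) = 27*((-5 + 25) + 6) = 27*(20 + 6) = 27*26 = 702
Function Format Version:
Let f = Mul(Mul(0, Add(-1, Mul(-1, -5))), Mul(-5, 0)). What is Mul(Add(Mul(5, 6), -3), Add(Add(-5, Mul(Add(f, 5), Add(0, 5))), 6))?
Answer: 702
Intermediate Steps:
f = 0 (f = Mul(Mul(0, Add(-1, 5)), 0) = Mul(Mul(0, 4), 0) = Mul(0, 0) = 0)
Mul(Add(Mul(5, 6), -3), Add(Add(-5, Mul(Add(f, 5), Add(0, 5))), 6)) = Mul(Add(Mul(5, 6), -3), Add(Add(-5, Mul(Add(0, 5), Add(0, 5))), 6)) = Mul(Add(30, -3), Add(Add(-5, Mul(5, 5)), 6)) = Mul(27, Add(Add(-5, 25), 6)) = Mul(27, Add(20, 6)) = Mul(27, 26) = 702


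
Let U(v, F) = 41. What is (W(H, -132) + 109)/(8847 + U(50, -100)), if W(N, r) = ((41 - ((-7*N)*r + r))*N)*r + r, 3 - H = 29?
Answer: 83044081/8888 ≈ 9343.4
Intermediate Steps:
H = -26 (H = 3 - 1*29 = 3 - 29 = -26)
W(N, r) = r + N*r*(41 - r + 7*N*r) (W(N, r) = ((41 - (-7*N*r + r))*N)*r + r = ((41 - (r - 7*N*r))*N)*r + r = ((41 + (-r + 7*N*r))*N)*r + r = ((41 - r + 7*N*r)*N)*r + r = (N*(41 - r + 7*N*r))*r + r = N*r*(41 - r + 7*N*r) + r = r + N*r*(41 - r + 7*N*r))
(W(H, -132) + 109)/(8847 + U(50, -100)) = (-132*(1 + 41*(-26) - 1*(-26)*(-132) + 7*(-132)*(-26)²) + 109)/(8847 + 41) = (-132*(1 - 1066 - 3432 + 7*(-132)*676) + 109)/8888 = (-132*(1 - 1066 - 3432 - 624624) + 109)*(1/8888) = (-132*(-629121) + 109)*(1/8888) = (83043972 + 109)*(1/8888) = 83044081*(1/8888) = 83044081/8888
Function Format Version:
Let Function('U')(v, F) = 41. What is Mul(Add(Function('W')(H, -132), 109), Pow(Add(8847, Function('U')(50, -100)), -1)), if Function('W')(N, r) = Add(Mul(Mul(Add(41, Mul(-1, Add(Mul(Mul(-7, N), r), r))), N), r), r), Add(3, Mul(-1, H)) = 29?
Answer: Rational(83044081, 8888) ≈ 9343.4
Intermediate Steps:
H = -26 (H = Add(3, Mul(-1, 29)) = Add(3, -29) = -26)
Function('W')(N, r) = Add(r, Mul(N, r, Add(41, Mul(-1, r), Mul(7, N, r)))) (Function('W')(N, r) = Add(Mul(Mul(Add(41, Mul(-1, Add(Mul(-7, N, r), r))), N), r), r) = Add(Mul(Mul(Add(41, Mul(-1, Add(r, Mul(-7, N, r)))), N), r), r) = Add(Mul(Mul(Add(41, Add(Mul(-1, r), Mul(7, N, r))), N), r), r) = Add(Mul(Mul(Add(41, Mul(-1, r), Mul(7, N, r)), N), r), r) = Add(Mul(Mul(N, Add(41, Mul(-1, r), Mul(7, N, r))), r), r) = Add(Mul(N, r, Add(41, Mul(-1, r), Mul(7, N, r))), r) = Add(r, Mul(N, r, Add(41, Mul(-1, r), Mul(7, N, r)))))
Mul(Add(Function('W')(H, -132), 109), Pow(Add(8847, Function('U')(50, -100)), -1)) = Mul(Add(Mul(-132, Add(1, Mul(41, -26), Mul(-1, -26, -132), Mul(7, -132, Pow(-26, 2)))), 109), Pow(Add(8847, 41), -1)) = Mul(Add(Mul(-132, Add(1, -1066, -3432, Mul(7, -132, 676))), 109), Pow(8888, -1)) = Mul(Add(Mul(-132, Add(1, -1066, -3432, -624624)), 109), Rational(1, 8888)) = Mul(Add(Mul(-132, -629121), 109), Rational(1, 8888)) = Mul(Add(83043972, 109), Rational(1, 8888)) = Mul(83044081, Rational(1, 8888)) = Rational(83044081, 8888)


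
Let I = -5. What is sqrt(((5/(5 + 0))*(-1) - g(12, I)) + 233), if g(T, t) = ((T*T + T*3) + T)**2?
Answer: 2*I*sqrt(9158) ≈ 191.39*I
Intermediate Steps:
g(T, t) = (T**2 + 4*T)**2 (g(T, t) = ((T**2 + 3*T) + T)**2 = (T**2 + 4*T)**2)
sqrt(((5/(5 + 0))*(-1) - g(12, I)) + 233) = sqrt(((5/(5 + 0))*(-1) - 12**2*(4 + 12)**2) + 233) = sqrt(((5/5)*(-1) - 144*16**2) + 233) = sqrt(((5*(1/5))*(-1) - 144*256) + 233) = sqrt((1*(-1) - 1*36864) + 233) = sqrt((-1 - 36864) + 233) = sqrt(-36865 + 233) = sqrt(-36632) = 2*I*sqrt(9158)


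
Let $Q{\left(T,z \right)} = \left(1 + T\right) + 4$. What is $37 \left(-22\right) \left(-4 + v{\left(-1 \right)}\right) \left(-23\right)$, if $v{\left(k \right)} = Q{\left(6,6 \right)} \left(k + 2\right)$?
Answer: $131054$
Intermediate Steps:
$Q{\left(T,z \right)} = 5 + T$
$v{\left(k \right)} = 22 + 11 k$ ($v{\left(k \right)} = \left(5 + 6\right) \left(k + 2\right) = 11 \left(2 + k\right) = 22 + 11 k$)
$37 \left(-22\right) \left(-4 + v{\left(-1 \right)}\right) \left(-23\right) = 37 \left(-22\right) \left(-4 + \left(22 + 11 \left(-1\right)\right)\right) \left(-23\right) = - 814 \left(-4 + \left(22 - 11\right)\right) \left(-23\right) = - 814 \left(-4 + 11\right) \left(-23\right) = - 814 \cdot 7 \left(-23\right) = \left(-814\right) \left(-161\right) = 131054$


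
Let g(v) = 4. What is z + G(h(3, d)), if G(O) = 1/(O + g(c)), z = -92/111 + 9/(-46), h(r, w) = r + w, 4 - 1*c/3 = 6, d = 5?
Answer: -9611/10212 ≈ -0.94115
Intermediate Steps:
c = -6 (c = 12 - 3*6 = 12 - 18 = -6)
z = -5231/5106 (z = -92*1/111 + 9*(-1/46) = -92/111 - 9/46 = -5231/5106 ≈ -1.0245)
G(O) = 1/(4 + O) (G(O) = 1/(O + 4) = 1/(4 + O))
z + G(h(3, d)) = -5231/5106 + 1/(4 + (3 + 5)) = -5231/5106 + 1/(4 + 8) = -5231/5106 + 1/12 = -9611/10212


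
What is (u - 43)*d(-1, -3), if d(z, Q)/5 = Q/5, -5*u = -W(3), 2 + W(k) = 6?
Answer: 633/5 ≈ 126.60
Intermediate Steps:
W(k) = 4 (W(k) = -2 + 6 = 4)
u = ⅘ (u = -(-1)*4/5 = -⅕*(-4) = ⅘ ≈ 0.80000)
d(z, Q) = Q (d(z, Q) = 5*(Q/5) = Q)
(u - 43)*d(-1, -3) = (⅘ - 43)*(-3) = -211/5*(-3) = 633/5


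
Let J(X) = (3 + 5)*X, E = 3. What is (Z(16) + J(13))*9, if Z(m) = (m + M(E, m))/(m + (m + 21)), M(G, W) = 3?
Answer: 49779/53 ≈ 939.23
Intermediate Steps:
J(X) = 8*X
Z(m) = (3 + m)/(21 + 2*m) (Z(m) = (m + 3)/(m + (m + 21)) = (3 + m)/(m + (21 + m)) = (3 + m)/(21 + 2*m))
(Z(16) + J(13))*9 = ((3 + 16)/(21 + 2*16) + 8*13)*9 = (19/(21 + 32) + 104)*9 = (19/53 + 104)*9 = (5531/53)*9 = 49779/53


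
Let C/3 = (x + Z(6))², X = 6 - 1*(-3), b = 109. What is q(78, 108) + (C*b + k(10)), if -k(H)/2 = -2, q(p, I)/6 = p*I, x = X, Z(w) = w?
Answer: 124123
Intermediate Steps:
X = 9 (X = 6 + 3 = 9)
x = 9
q(p, I) = 6*I*p (q(p, I) = 6*(p*I) = 6*(I*p) = 6*I*p)
k(H) = 4 (k(H) = -2*(-2) = 4)
C = 675 (C = 3*(9 + 6)² = 3*15² = 3*225 = 675)
q(78, 108) + (C*b + k(10)) = 6*108*78 + (675*109 + 4) = 50544 + (73575 + 4) = 50544 + 73579 = 124123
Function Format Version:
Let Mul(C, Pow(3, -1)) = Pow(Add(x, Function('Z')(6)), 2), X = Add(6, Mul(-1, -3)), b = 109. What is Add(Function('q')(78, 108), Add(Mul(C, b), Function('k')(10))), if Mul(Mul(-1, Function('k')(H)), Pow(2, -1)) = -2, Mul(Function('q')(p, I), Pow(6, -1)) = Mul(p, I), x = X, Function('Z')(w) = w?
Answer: 124123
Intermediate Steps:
X = 9 (X = Add(6, 3) = 9)
x = 9
Function('q')(p, I) = Mul(6, I, p) (Function('q')(p, I) = Mul(6, Mul(p, I)) = Mul(6, Mul(I, p)) = Mul(6, I, p))
Function('k')(H) = 4 (Function('k')(H) = Mul(-2, -2) = 4)
C = 675 (C = Mul(3, Pow(Add(9, 6), 2)) = Mul(3, Pow(15, 2)) = Mul(3, 225) = 675)
Add(Function('q')(78, 108), Add(Mul(C, b), Function('k')(10))) = Add(Mul(6, 108, 78), Add(Mul(675, 109), 4)) = Add(50544, Add(73575, 4)) = Add(50544, 73579) = 124123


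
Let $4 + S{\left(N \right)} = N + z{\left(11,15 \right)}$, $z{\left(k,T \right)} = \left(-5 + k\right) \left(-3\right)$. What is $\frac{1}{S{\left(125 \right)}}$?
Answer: $\frac{1}{103} \approx 0.0097087$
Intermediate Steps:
$z{\left(k,T \right)} = 15 - 3 k$
$S{\left(N \right)} = -22 + N$ ($S{\left(N \right)} = -4 + \left(N + \left(15 - 33\right)\right) = -4 + \left(N - 18\right) = -4 + \left(-18 + N\right) = -22 + N$)
$\frac{1}{S{\left(125 \right)}} = \frac{1}{-22 + 125} = \frac{1}{103}$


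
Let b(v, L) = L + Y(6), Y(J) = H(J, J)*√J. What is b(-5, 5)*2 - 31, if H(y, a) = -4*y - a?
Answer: -21 - 60*√6 ≈ -167.97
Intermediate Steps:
H(y, a) = -a - 4*y
Y(J) = -5*J^(3/2) (Y(J) = (-J - 4*J)*√J = (-5*J)*√J = -5*J^(3/2))
b(v, L) = L - 30*√6
b(-5, 5)*2 - 31 = (5 - 30*√6)*2 - 31 = (10 - 60*√6) - 31 = -21 - 60*√6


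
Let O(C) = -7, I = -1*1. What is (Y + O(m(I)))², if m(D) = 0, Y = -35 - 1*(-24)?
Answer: 324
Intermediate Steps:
I = -1
Y = -11 (Y = -35 + 24 = -11)
(Y + O(m(I)))² = (-11 - 7)² = (-18)² = 324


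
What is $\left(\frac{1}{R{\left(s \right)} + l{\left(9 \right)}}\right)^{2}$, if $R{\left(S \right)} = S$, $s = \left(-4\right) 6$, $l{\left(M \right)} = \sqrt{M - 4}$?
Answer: $\frac{1}{\left(24 - \sqrt{5}\right)^{2}} \approx 0.0021112$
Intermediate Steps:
$l{\left(M \right)} = \sqrt{-4 + M}$
$s = -24$
$\left(\frac{1}{R{\left(s \right)} + l{\left(9 \right)}}\right)^{2} = \left(\frac{1}{-24 + \sqrt{-4 + 9}}\right)^{2} = \left(\frac{1}{-24 + \sqrt{5}}\right)^{2} = \frac{1}{\left(-24 + \sqrt{5}\right)^{2}}$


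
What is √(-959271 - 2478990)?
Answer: 3*I*√382029 ≈ 1854.3*I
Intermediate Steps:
√(-959271 - 2478990) = √(-3438261) = 3*I*√382029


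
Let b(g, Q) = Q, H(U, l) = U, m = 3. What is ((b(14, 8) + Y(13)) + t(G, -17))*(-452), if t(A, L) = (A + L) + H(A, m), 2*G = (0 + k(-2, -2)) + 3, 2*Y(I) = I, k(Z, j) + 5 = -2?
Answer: 2938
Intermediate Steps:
k(Z, j) = -7 (k(Z, j) = -5 - 2 = -7)
Y(I) = I/2
G = -2 (G = ((0 - 7) + 3)/2 = (-7 + 3)/2 = (½)*(-4) = -2)
t(A, L) = L + 2*A (t(A, L) = (A + L) + A = L + 2*A)
((b(14, 8) + Y(13)) + t(G, -17))*(-452) = ((8 + (½)*13) + (-17 + 2*(-2)))*(-452) = ((8 + 13/2) + (-17 - 4))*(-452) = (29/2 - 21)*(-452) = -13/2*(-452) = 2938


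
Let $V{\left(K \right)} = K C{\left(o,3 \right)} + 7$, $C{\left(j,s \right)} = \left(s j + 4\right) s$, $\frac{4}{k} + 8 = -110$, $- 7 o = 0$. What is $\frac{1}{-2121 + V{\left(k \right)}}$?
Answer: $- \frac{59}{124750} \approx -0.00047295$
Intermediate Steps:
$o = 0$ ($o = \left(- \frac{1}{7}\right) 0 = 0$)
$k = - \frac{2}{59}$ ($k = \frac{4}{-8 - 110} = \frac{4}{-118} = 4 \left(- \frac{1}{118}\right) = - \frac{2}{59} \approx -0.033898$)
$C{\left(j,s \right)} = s \left(4 + j s\right)$ ($C{\left(j,s \right)} = \left(j s + 4\right) s = \left(4 + j s\right) s = s \left(4 + j s\right)$)
$V{\left(K \right)} = 7 + 12 K$ ($V{\left(K \right)} = K 3 \left(4 + 0 \cdot 3\right) + 7 = K 3 \left(4 + 0\right) + 7 = K 3 \cdot 4 + 7 = K 12 + 7 = 12 K + 7 = 7 + 12 K$)
$\frac{1}{-2121 + V{\left(k \right)}} = \frac{1}{-2121 + \left(7 + 12 \left(- \frac{2}{59}\right)\right)} = \frac{1}{-2121 + \left(7 - \frac{24}{59}\right)} = \frac{1}{-2121 + \frac{389}{59}} = \frac{1}{- \frac{124750}{59}} = - \frac{59}{124750}$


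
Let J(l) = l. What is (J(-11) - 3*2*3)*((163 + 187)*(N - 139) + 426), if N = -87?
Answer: 2281546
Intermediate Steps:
(J(-11) - 3*2*3)*((163 + 187)*(N - 139) + 426) = (-11 - 3*2*3)*((163 + 187)*(-87 - 139) + 426) = (-11 - 6*3)*(350*(-226) + 426) = (-11 - 18)*(-79100 + 426) = -29*(-78674) = 2281546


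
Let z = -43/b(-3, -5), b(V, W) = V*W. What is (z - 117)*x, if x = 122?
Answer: -219356/15 ≈ -14624.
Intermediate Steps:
z = -43/15 (z = -43/((-3*(-5))) = -43/15 ≈ -2.8667)
(z - 117)*x = (-43/15 - 117)*122 = -1798/15*122 = -219356/15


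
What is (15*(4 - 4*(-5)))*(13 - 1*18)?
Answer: -1800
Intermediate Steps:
(15*(4 - 4*(-5)))*(13 - 1*18) = (15*(4 + 20))*(13 - 18) = (15*24)*(-5) = 360*(-5) = -1800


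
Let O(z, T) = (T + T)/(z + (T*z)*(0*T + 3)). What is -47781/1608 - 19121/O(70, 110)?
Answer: -11873474873/5896 ≈ -2.0138e+6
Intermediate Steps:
O(z, T) = 2*T/(z + 3*T*z) (O(z, T) = (2*T)/(z + (T*z)*(0 + 3)) = (2*T)/(z + (T*z)*3) = (2*T)/(z + 3*T*z) = 2*T/(z + 3*T*z))
-47781/1608 - 19121/O(70, 110) = -47781/1608 - 19121/(2*110/(70*(1 + 3*110))) = -47781*1/1608 - 19121/(2*110*(1/70)/(1 + 330)) = -15927/536 - 19121/(2*110*(1/70)/331) = -15927/536 - 19121/(2*110*(1/70)*(1/331)) = -15927/536 - 19121/22/2317 = -15927/536 - 19121*2317/22 = -15927/536 - 44303357/22 = -11873474873/5896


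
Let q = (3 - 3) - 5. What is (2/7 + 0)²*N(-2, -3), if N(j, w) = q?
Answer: -20/49 ≈ -0.40816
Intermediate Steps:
q = -5 (q = 0 - 5 = -5)
N(j, w) = -5
(2/7 + 0)²*N(-2, -3) = (2/7 + 0)²*(-5) = (2/7)²*(-5) = (4/49)*(-5) = -20/49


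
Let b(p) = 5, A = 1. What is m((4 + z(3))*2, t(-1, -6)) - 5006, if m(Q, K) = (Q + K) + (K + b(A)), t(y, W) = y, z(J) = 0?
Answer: -4995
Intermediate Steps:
m(Q, K) = 5 + Q + 2*K (m(Q, K) = (Q + K) + (K + 5) = (K + Q) + (5 + K) = 5 + Q + 2*K)
m((4 + z(3))*2, t(-1, -6)) - 5006 = (5 + (4 + 0)*2 + 2*(-1)) - 5006 = (5 + 4*2 - 2) - 5006 = (5 + 8 - 2) - 5006 = 11 - 5006 = -4995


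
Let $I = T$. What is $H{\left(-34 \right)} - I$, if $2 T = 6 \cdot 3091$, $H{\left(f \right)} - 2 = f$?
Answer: $-9305$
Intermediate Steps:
$H{\left(f \right)} = 2 + f$
$T = 9273$ ($T = \frac{6 \cdot 3091}{2} = \frac{1}{2} \cdot 18546 = 9273$)
$I = 9273$
$H{\left(-34 \right)} - I = \left(2 - 34\right) - 9273 = -32 - 9273 = -9305$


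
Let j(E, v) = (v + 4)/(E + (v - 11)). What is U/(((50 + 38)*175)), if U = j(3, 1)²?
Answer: 1/30184 ≈ 3.3130e-5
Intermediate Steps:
j(E, v) = (4 + v)/(-11 + E + v) (j(E, v) = (4 + v)/(E + (-11 + v)) = (4 + v)/(-11 + E + v))
U = 25/49 (U = ((4 + 1)/(-11 + 3 + 1))² = (5/(-7))² = (-⅐*5)² = (-5/7)² = 25/49 ≈ 0.51020)
U/(((50 + 38)*175)) = 25/(49*(((50 + 38)*175))) = 25/(49*((88*175))) = (25/49)/15400 = (25/49)*(1/15400) = 1/30184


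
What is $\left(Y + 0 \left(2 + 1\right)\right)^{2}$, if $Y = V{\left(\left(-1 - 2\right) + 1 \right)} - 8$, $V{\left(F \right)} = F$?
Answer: $100$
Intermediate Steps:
$Y = -10$ ($Y = \left(\left(-1 - 2\right) + 1\right) - 8 = \left(-3 + 1\right) - 8 = -2 - 8 = -10$)
$\left(Y + 0 \left(2 + 1\right)\right)^{2} = \left(-10 + 0 \left(2 + 1\right)\right)^{2} = \left(-10 + 0 \cdot 3\right)^{2} = \left(-10 + 0\right)^{2} = \left(-10\right)^{2} = 100$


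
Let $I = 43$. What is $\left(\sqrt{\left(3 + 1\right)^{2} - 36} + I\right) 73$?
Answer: $3139 + 146 i \sqrt{5} \approx 3139.0 + 326.47 i$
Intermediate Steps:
$\left(\sqrt{\left(3 + 1\right)^{2} - 36} + I\right) 73 = \left(\sqrt{\left(3 + 1\right)^{2} - 36} + 43\right) 73 = \left(\sqrt{4^{2} - 36} + 43\right) 73 = \left(\sqrt{16 - 36} + 43\right) 73 = \left(\sqrt{-20} + 43\right) 73 = \left(2 i \sqrt{5} + 43\right) 73 = \left(43 + 2 i \sqrt{5}\right) 73 = 3139 + 146 i \sqrt{5}$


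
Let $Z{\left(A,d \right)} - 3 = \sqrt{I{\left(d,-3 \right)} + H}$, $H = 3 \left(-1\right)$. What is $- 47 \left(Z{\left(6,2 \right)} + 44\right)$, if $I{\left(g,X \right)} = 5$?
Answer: $-2209 - 47 \sqrt{2} \approx -2275.5$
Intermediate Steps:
$H = -3$
$Z{\left(A,d \right)} = 3 + \sqrt{2}$ ($Z{\left(A,d \right)} = 3 + \sqrt{5 - 3} = 3 + \sqrt{2}$)
$- 47 \left(Z{\left(6,2 \right)} + 44\right) = - 47 \left(\left(3 + \sqrt{2}\right) + 44\right) = - 47 \left(47 + \sqrt{2}\right) = -2209 - 47 \sqrt{2}$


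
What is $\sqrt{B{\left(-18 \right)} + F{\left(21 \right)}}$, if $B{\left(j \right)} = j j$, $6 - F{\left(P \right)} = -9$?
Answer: $\sqrt{339} \approx 18.412$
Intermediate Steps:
$F{\left(P \right)} = 15$ ($F{\left(P \right)} = 6 - -9 = 6 + 9 = 15$)
$B{\left(j \right)} = j^{2}$
$\sqrt{B{\left(-18 \right)} + F{\left(21 \right)}} = \sqrt{\left(-18\right)^{2} + 15} = \sqrt{324 + 15} = \sqrt{339}$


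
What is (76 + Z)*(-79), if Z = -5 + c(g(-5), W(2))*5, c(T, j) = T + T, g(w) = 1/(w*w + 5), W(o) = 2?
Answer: -16906/3 ≈ -5635.3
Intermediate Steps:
g(w) = 1/(5 + w²) (g(w) = 1/(w² + 5) = 1/(5 + w²))
c(T, j) = 2*T
Z = -14/3 (Z = -5 + (2/(5 + (-5)²))*5 = -5 + (2/(5 + 25))*5 = -5 + (2/30)*5 = -5 + (2*(1/30))*5 = -5 + (1/15)*5 = -5 + ⅓ = -14/3 ≈ -4.6667)
(76 + Z)*(-79) = (76 - 14/3)*(-79) = (214/3)*(-79) = -16906/3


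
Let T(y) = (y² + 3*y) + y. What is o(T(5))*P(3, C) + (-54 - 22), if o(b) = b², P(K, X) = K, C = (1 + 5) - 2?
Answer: 5999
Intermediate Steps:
C = 4 (C = 6 - 2 = 4)
T(y) = y² + 4*y
o(T(5))*P(3, C) + (-54 - 22) = (5*(4 + 5))²*3 + (-54 - 22) = (5*9)²*3 - 76 = 45²*3 - 76 = 2025*3 - 76 = 6075 - 76 = 5999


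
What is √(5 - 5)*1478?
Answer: 0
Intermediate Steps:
√(5 - 5)*1478 = √0*1478 = 0*1478 = 0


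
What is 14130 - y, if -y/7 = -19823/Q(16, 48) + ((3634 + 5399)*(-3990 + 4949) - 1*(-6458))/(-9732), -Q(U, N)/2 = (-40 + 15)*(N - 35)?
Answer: 24294352099/3162900 ≈ 7681.0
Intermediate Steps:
Q(U, N) = -1750 + 50*N (Q(U, N) = -2*(-40 + 15)*(N - 35) = -(-50)*(-35 + N) = -2*(875 - 25*N) = -1750 + 50*N)
y = 20397424901/3162900 (y = -7*(-19823/(-1750 + 50*48) + ((3634 + 5399)*(-3990 + 4949) - 1*(-6458))/(-9732)) = -7*(-19823/(-1750 + 2400) + (9033*959 + 6458)*(-1/9732)) = -7*(-19823/650 + (8662647 + 6458)*(-1/9732)) = -7*(-19823*1/650 + 8669105*(-1/9732)) = -7*(-19823/650 - 8669105/9732) = -7*(-2913917843/3162900) = 20397424901/3162900 ≈ 6449.0)
14130 - y = 14130 - 1*20397424901/3162900 = 14130 - 20397424901/3162900 = 24294352099/3162900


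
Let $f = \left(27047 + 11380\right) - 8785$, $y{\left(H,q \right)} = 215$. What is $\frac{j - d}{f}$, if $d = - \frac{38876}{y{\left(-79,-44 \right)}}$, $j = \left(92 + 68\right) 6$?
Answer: $\frac{122638}{3186515} \approx 0.038487$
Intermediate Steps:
$j = 960$ ($j = 160 \cdot 6 = 960$)
$d = - \frac{38876}{215} \approx -180.82$
$f = 29642$ ($f = 38427 - 8785 = 29642$)
$\frac{j - d}{f} = \frac{960 - - \frac{38876}{215}}{29642} = \left(960 + \frac{38876}{215}\right) \frac{1}{29642} = \frac{245276}{215} \cdot \frac{1}{29642} = \frac{122638}{3186515}$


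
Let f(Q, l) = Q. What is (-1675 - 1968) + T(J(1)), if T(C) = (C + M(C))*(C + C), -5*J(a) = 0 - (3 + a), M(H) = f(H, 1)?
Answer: -91011/25 ≈ -3640.4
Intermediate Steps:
M(H) = H
J(a) = ⅗ + a/5 (J(a) = -(0 - (3 + a))/5 = -(0 + (-3 - a))/5 = -(-3 - a)/5 = ⅗ + a/5)
T(C) = 4*C² (T(C) = (C + C)*(C + C) = (2*C)*(2*C) = 4*C²)
(-1675 - 1968) + T(J(1)) = (-1675 - 1968) + 4*(⅗ + (⅕)*1)² = -3643 + 4*(⅗ + ⅕)² = -3643 + 4*(⅘)² = -3643 + 4*(16/25) = -3643 + 64/25 = -91011/25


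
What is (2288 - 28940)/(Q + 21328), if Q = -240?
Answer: -6663/5272 ≈ -1.2638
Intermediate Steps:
(2288 - 28940)/(Q + 21328) = (2288 - 28940)/(-240 + 21328) = -26652/21088 = -26652*1/21088 = -6663/5272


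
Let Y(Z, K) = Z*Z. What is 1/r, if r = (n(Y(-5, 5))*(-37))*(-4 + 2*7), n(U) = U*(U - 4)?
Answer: -1/194250 ≈ -5.1480e-6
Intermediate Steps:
Y(Z, K) = Z**2
n(U) = U*(-4 + U)
r = -194250 (r = (((-5)**2*(-4 + (-5)**2))*(-37))*(-4 + 2*7) = ((25*(-4 + 25))*(-37))*(-4 + 14) = ((25*21)*(-37))*10 = (525*(-37))*10 = -19425*10 = -194250)
1/r = 1/(-194250) = -1/194250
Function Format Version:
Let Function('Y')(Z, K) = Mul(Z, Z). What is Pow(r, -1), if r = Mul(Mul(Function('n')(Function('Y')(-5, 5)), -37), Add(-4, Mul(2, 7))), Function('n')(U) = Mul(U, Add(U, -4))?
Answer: Rational(-1, 194250) ≈ -5.1480e-6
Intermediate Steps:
Function('Y')(Z, K) = Pow(Z, 2)
Function('n')(U) = Mul(U, Add(-4, U))
r = -194250 (r = Mul(Mul(Mul(Pow(-5, 2), Add(-4, Pow(-5, 2))), -37), Add(-4, Mul(2, 7))) = Mul(Mul(Mul(25, Add(-4, 25)), -37), Add(-4, 14)) = Mul(Mul(Mul(25, 21), -37), 10) = Mul(Mul(525, -37), 10) = Mul(-19425, 10) = -194250)
Pow(r, -1) = Pow(-194250, -1) = Rational(-1, 194250)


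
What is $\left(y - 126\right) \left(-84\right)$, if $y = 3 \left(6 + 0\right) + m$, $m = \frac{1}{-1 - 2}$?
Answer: $9100$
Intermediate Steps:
$m = - \frac{1}{3}$ ($m = \frac{1}{-3} = - \frac{1}{3} \approx -0.33333$)
$y = \frac{53}{3}$ ($y = 3 \left(6 + 0\right) - \frac{1}{3} = 3 \cdot 6 - \frac{1}{3} = 18 - \frac{1}{3} = \frac{53}{3} \approx 17.667$)
$\left(y - 126\right) \left(-84\right) = \left(\frac{53}{3} - 126\right) \left(-84\right) = \left(- \frac{325}{3}\right) \left(-84\right) = 9100$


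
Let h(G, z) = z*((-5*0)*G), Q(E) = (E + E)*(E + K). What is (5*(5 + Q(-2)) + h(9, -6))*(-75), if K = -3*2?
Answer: -13875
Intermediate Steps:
K = -6
Q(E) = 2*E*(-6 + E) (Q(E) = (E + E)*(E - 6) = (2*E)*(-6 + E) = 2*E*(-6 + E))
h(G, z) = 0 (h(G, z) = z*(0*G) = z*0 = 0)
(5*(5 + Q(-2)) + h(9, -6))*(-75) = (5*(5 + 2*(-2)*(-6 - 2)) + 0)*(-75) = (5*(5 + 2*(-2)*(-8)) + 0)*(-75) = (5*(5 + 32) + 0)*(-75) = (5*37 + 0)*(-75) = (185 + 0)*(-75) = 185*(-75) = -13875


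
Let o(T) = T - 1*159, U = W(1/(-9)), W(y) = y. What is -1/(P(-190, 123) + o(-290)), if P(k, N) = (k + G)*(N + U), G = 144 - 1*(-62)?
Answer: -9/13655 ≈ -0.00065910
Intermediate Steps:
G = 206 (G = 144 + 62 = 206)
U = -1/9 (U = 1/(-9) = -1/9 ≈ -0.11111)
o(T) = -159 + T (o(T) = T - 159 = -159 + T)
P(k, N) = (206 + k)*(-1/9 + N) (P(k, N) = (k + 206)*(N - 1/9) = (206 + k)*(-1/9 + N))
-1/(P(-190, 123) + o(-290)) = -1/((-206/9 + 206*123 - 1/9*(-190) + 123*(-190)) + (-159 - 290)) = -1/((-206/9 + 25338 + 190/9 - 23370) - 449) = -1/(17696/9 - 449) = -1/13655/9 = -1*9/13655 = -9/13655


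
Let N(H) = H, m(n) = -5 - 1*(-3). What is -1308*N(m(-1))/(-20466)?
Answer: -436/3411 ≈ -0.12782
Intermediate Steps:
m(n) = -2 (m(n) = -5 + 3 = -2)
-1308*N(m(-1))/(-20466) = -1308*(-2)/(-20466) = 2616*(-1/20466) = -436/3411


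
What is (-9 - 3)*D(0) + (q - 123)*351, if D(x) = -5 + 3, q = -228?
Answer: -123177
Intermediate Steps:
D(x) = -2
(-9 - 3)*D(0) + (q - 123)*351 = (-9 - 3)*(-2) + (-228 - 123)*351 = -12*(-2) - 351*351 = 24 - 123201 = -123177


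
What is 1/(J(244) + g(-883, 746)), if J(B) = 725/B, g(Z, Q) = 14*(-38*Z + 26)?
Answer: 244/114710005 ≈ 2.1271e-6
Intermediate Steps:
g(Z, Q) = 364 - 532*Z (g(Z, Q) = 14*(26 - 38*Z) = 364 - 532*Z)
1/(J(244) + g(-883, 746)) = 1/(725/244 + (364 - 532*(-883))) = 1/(725*(1/244) + (364 + 469756)) = 1/(725/244 + 470120) = 1/(114710005/244) = 244/114710005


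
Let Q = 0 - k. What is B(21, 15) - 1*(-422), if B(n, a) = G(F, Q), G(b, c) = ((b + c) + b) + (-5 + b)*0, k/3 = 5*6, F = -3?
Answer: 326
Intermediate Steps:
k = 90 (k = 3*(5*6) = 3*30 = 90)
Q = -90 (Q = 0 - 1*90 = 0 - 90 = -90)
G(b, c) = c + 2*b (G(b, c) = (c + 2*b) + 0 = c + 2*b)
B(n, a) = -96 (B(n, a) = -90 + 2*(-3) = -90 - 6 = -96)
B(21, 15) - 1*(-422) = -96 - 1*(-422) = -96 + 422 = 326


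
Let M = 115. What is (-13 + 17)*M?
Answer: 460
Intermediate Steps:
(-13 + 17)*M = (-13 + 17)*115 = 4*115 = 460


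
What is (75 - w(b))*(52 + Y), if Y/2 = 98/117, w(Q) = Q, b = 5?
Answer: 439600/117 ≈ 3757.3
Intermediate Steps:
Y = 196/117 (Y = 2*(98/117) = 196/117 ≈ 1.6752)
(75 - w(b))*(52 + Y) = (75 - 1*5)*(52 + 196/117) = (75 - 5)*(6280/117) = 70*(6280/117) = 439600/117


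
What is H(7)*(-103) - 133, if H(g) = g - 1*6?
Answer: -236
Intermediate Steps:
H(g) = -6 + g (H(g) = g - 6 = -6 + g)
H(7)*(-103) - 133 = (-6 + 7)*(-103) - 133 = 1*(-103) - 133 = -103 - 133 = -236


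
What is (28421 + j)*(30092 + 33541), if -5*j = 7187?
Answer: 8585237094/5 ≈ 1.7170e+9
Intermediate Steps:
j = -7187/5 (j = -1/5*7187 = -7187/5 ≈ -1437.4)
(28421 + j)*(30092 + 33541) = (28421 - 7187/5)*(30092 + 33541) = (134918/5)*63633 = 8585237094/5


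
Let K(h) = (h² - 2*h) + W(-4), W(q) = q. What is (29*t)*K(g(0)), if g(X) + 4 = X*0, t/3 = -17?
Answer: -29580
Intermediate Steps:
t = -51 (t = 3*(-17) = -51)
g(X) = -4 (g(X) = -4 + X*0 = -4 + 0 = -4)
K(h) = -4 + h² - 2*h (K(h) = (h² - 2*h) - 4 = -4 + h² - 2*h)
(29*t)*K(g(0)) = (29*(-51))*(-4 + (-4)² - 2*(-4)) = -1479*(-4 + 16 + 8) = -1479*20 = -29580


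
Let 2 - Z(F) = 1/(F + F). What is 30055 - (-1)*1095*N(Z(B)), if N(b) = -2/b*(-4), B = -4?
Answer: 581015/17 ≈ 34177.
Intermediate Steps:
Z(F) = 2 - 1/(2*F) (Z(F) = 2 - 1/(F + F) = 2 - 1/(2*F))
N(b) = 8/b
30055 - (-1)*1095*N(Z(B)) = 30055 - (-1)*1095*(8/(2 - ½/(-4))) = 30055 - (-1)*1095*(8/(2 - ½*(-¼))) = 30055 - (-1)*1095*(8/(2 + ⅛)) = 30055 - (-1)*1095*(8/(17/8)) = 30055 - (-1)*1095*(8*(8/17)) = 30055 - (-1)*1095*(64/17) = 30055 - (-1)*70080/17 = 30055 - 1*(-70080/17) = 30055 + 70080/17 = 581015/17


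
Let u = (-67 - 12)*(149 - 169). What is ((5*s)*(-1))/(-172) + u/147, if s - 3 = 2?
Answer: 275435/25284 ≈ 10.894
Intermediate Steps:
s = 5 (s = 3 + 2 = 5)
u = 1580 (u = -79*(-20) = 1580)
((5*s)*(-1))/(-172) + u/147 = ((5*5)*(-1))/(-172) + 1580/147 = (25*(-1))*(-1/172) + 1580*(1/147) = -25*(-1/172) + 1580/147 = 25/172 + 1580/147 = 275435/25284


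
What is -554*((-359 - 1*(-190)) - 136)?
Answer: 168970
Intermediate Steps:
-554*((-359 - 1*(-190)) - 136) = -554*((-359 + 190) - 136) = -554*(-169 - 136) = -554*(-305) = 168970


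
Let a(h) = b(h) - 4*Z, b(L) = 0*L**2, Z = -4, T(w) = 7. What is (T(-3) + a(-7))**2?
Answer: 529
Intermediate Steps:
b(L) = 0
a(h) = 16 (a(h) = 0 - 4*(-4) = 0 + 16 = 16)
(T(-3) + a(-7))**2 = (7 + 16)**2 = 23**2 = 529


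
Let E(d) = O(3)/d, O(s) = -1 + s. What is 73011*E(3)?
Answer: 48674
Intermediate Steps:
E(d) = 2/d (E(d) = (-1 + 3)/d = 2/d)
73011*E(3) = 73011*(2/3) = 48674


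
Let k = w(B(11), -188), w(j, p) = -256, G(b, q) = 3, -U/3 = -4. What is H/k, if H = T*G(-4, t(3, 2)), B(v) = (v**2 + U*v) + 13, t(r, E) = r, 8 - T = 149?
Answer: 423/256 ≈ 1.6523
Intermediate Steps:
U = 12 (U = -3*(-4) = 12)
T = -141 (T = 8 - 1*149 = 8 - 149 = -141)
B(v) = 13 + v**2 + 12*v (B(v) = (v**2 + 12*v) + 13 = 13 + v**2 + 12*v)
k = -256
H = -423 (H = -141*3 = -423)
H/k = -423/(-256) = -423*(-1/256) = 423/256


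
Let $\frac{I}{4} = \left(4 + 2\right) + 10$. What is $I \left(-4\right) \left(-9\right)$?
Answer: $2304$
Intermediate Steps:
$I = 64$ ($I = 4 \left(\left(4 + 2\right) + 10\right) = 4 \left(6 + 10\right) = 4 \cdot 16 = 64$)
$I \left(-4\right) \left(-9\right) = 64 \left(-4\right) \left(-9\right) = \left(-256\right) \left(-9\right) = 2304$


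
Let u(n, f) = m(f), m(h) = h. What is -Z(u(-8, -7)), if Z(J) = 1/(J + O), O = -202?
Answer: 1/209 ≈ 0.0047847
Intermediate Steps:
u(n, f) = f
Z(J) = 1/(-202 + J) (Z(J) = 1/(J - 202) = 1/(-202 + J))
-Z(u(-8, -7)) = -1/(-202 - 7) = -1/(-209) = -1*(-1/209) = 1/209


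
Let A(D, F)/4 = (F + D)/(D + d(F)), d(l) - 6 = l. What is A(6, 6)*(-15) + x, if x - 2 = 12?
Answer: -26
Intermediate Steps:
x = 14 (x = 2 + 12 = 14)
d(l) = 6 + l
A(D, F) = 4*(D + F)/(6 + D + F) (A(D, F) = 4*((F + D)/(D + (6 + F))) = 4*((D + F)/(6 + D + F)) = 4*(D + F)/(6 + D + F))
A(6, 6)*(-15) + x = (4*(6 + 6)/(6 + 6 + 6))*(-15) + 14 = (4*12/18)*(-15) + 14 = (4*(1/18)*12)*(-15) + 14 = (8/3)*(-15) + 14 = -40 + 14 = -26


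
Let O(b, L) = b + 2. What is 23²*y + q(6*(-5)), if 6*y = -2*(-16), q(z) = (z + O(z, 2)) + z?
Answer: 8200/3 ≈ 2733.3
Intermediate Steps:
O(b, L) = 2 + b
q(z) = 2 + 3*z (q(z) = (z + (2 + z)) + z = (2 + 2*z) + z = 2 + 3*z)
y = 16/3 (y = (-2*(-16))/6 = (⅙)*32 = 16/3 ≈ 5.3333)
23²*y + q(6*(-5)) = 23²*(16/3) + (2 + 3*(6*(-5))) = 529*(16/3) + (2 + 3*(-30)) = 8464/3 + (2 - 90) = 8464/3 - 88 = 8200/3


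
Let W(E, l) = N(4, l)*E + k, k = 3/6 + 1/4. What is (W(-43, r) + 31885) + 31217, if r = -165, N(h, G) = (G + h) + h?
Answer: 279415/4 ≈ 69854.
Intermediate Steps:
N(h, G) = G + 2*h
k = ¾ (k = 3*(⅙) + 1*(¼) = ½ + ¼ = ¾ ≈ 0.75000)
W(E, l) = ¾ + E*(8 + l) (W(E, l) = (l + 2*4)*E + ¾ = (l + 8)*E + ¾ = (8 + l)*E + ¾ = E*(8 + l) + ¾ = ¾ + E*(8 + l))
(W(-43, r) + 31885) + 31217 = ((¾ - 43*(8 - 165)) + 31885) + 31217 = ((¾ - 43*(-157)) + 31885) + 31217 = ((¾ + 6751) + 31885) + 31217 = (27007/4 + 31885) + 31217 = 154547/4 + 31217 = 279415/4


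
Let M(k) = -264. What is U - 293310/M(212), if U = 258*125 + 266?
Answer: 1479589/44 ≈ 33627.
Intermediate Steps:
U = 32516 (U = 32250 + 266 = 32516)
U - 293310/M(212) = 32516 - 293310/(-264) = 32516 - 293310*(-1/264) = 32516 + 48885/44 = 1479589/44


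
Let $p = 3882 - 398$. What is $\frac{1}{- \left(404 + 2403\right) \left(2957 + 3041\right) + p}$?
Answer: $- \frac{1}{16832902} \approx -5.9407 \cdot 10^{-8}$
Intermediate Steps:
$p = 3484$ ($p = 3882 - 398 = 3484$)
$\frac{1}{- \left(404 + 2403\right) \left(2957 + 3041\right) + p} = \frac{1}{- \left(404 + 2403\right) \left(2957 + 3041\right) + 3484} = \frac{1}{- 2807 \cdot 5998 + 3484} = \frac{1}{\left(-1\right) 16836386 + 3484} = \frac{1}{-16836386 + 3484} = \frac{1}{-16832902} = - \frac{1}{16832902}$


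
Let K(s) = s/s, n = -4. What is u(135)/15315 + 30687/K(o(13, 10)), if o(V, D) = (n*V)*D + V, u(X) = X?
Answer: 31331436/1021 ≈ 30687.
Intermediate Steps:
o(V, D) = V - 4*D*V (o(V, D) = (-4*V)*D + V = -4*D*V + V = V - 4*D*V)
K(s) = 1
u(135)/15315 + 30687/K(o(13, 10)) = 135/15315 + 30687/1 = 135*(1/15315) + 30687*1 = 9/1021 + 30687 = 31331436/1021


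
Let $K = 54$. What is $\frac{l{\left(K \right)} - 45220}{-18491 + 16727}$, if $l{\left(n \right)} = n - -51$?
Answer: $\frac{6445}{252} \approx 25.575$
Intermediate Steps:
$l{\left(n \right)} = 51 + n$ ($l{\left(n \right)} = n + 51 = 51 + n$)
$\frac{l{\left(K \right)} - 45220}{-18491 + 16727} = \frac{\left(51 + 54\right) - 45220}{-18491 + 16727} = \frac{105 - 45220}{-1764} = \left(-45115\right) \left(- \frac{1}{1764}\right) = \frac{6445}{252}$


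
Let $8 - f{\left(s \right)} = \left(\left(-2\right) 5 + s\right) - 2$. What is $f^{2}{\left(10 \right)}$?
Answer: $100$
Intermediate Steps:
$f{\left(s \right)} = 20 - s$ ($f{\left(s \right)} = 8 - \left(\left(\left(-2\right) 5 + s\right) - 2\right) = 8 - \left(\left(-10 + s\right) - 2\right) = 8 - \left(-12 + s\right) = 20 - s$)
$f^{2}{\left(10 \right)} = \left(20 - 10\right)^{2} = 10^{2} = 100$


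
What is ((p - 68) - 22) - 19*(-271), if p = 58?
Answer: 5117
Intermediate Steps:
((p - 68) - 22) - 19*(-271) = ((58 - 68) - 22) - 19*(-271) = (-10 - 22) + 5149 = -32 + 5149 = 5117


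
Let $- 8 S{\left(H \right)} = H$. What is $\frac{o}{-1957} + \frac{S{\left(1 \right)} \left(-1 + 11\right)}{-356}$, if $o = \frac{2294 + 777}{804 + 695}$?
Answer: $\frac{10294611}{4177365232} \approx 0.0024644$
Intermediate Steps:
$o = \frac{3071}{1499} \approx 2.0487$
$S{\left(H \right)} = - \frac{H}{8}$
$\frac{o}{-1957} + \frac{S{\left(1 \right)} \left(-1 + 11\right)}{-356} = \frac{3071}{1499 \left(-1957\right)} + \frac{\left(- \frac{1}{8}\right) 1 \left(-1 + 11\right)}{-356} = \frac{3071}{1499} \left(- \frac{1}{1957}\right) + \left(- \frac{1}{8}\right) 10 \left(- \frac{1}{356}\right) = - \frac{3071}{2933543} - - \frac{5}{1424} = - \frac{3071}{2933543} + \frac{5}{1424} = \frac{10294611}{4177365232}$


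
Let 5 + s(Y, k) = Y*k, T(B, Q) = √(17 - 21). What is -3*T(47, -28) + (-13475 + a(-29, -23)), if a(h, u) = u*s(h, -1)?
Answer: -14027 - 6*I ≈ -14027.0 - 6.0*I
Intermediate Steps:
T(B, Q) = 2*I (T(B, Q) = √(-4) = 2*I)
s(Y, k) = -5 + Y*k
a(h, u) = u*(-5 - h) (a(h, u) = u*(-5 + h*(-1)) = u*(-5 - h))
-3*T(47, -28) + (-13475 + a(-29, -23)) = -6*I + (-13475 - 23*(-5 - 1*(-29))) = -6*I + (-13475 - 23*(-5 + 29)) = -6*I + (-13475 - 23*24) = -6*I + (-13475 - 552) = -6*I - 14027 = -14027 - 6*I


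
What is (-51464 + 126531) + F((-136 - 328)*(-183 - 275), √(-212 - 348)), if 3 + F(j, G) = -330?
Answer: 74734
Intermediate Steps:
F(j, G) = -333 (F(j, G) = -3 - 330 = -333)
(-51464 + 126531) + F((-136 - 328)*(-183 - 275), √(-212 - 348)) = (-51464 + 126531) - 333 = 75067 - 333 = 74734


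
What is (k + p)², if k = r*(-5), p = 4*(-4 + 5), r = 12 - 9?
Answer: 121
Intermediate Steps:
r = 3
p = 4 (p = 4*1 = 4)
k = -15 (k = 3*(-5) = -15)
(k + p)² = (-15 + 4)² = (-11)² = 121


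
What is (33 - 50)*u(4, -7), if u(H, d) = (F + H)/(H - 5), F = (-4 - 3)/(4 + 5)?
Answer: 493/9 ≈ 54.778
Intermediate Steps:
F = -7/9 ≈ -0.77778
u(H, d) = (-7/9 + H)/(-5 + H) (u(H, d) = (-7/9 + H)/(H - 5) = (-7/9 + H)/(-5 + H))
(33 - 50)*u(4, -7) = (33 - 50)*((-7/9 + 4)/(-5 + 4)) = -17*29/((-1)*9) = -(-17)*29/9 = -17*(-29/9) = 493/9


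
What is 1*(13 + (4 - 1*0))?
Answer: 17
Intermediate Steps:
1*(13 + (4 - 1*0)) = 1*(13 + (4 + 0)) = 1*(13 + 4) = 1*17 = 17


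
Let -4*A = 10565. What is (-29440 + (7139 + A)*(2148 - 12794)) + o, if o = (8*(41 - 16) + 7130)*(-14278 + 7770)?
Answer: -191232253/2 ≈ -9.5616e+7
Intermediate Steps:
A = -10565/4 (A = -¼*10565 = -10565/4 ≈ -2641.3)
o = -47703640 (o = (8*25 + 7130)*(-6508) = (200 + 7130)*(-6508) = 7330*(-6508) = -47703640)
(-29440 + (7139 + A)*(2148 - 12794)) + o = (-29440 + (7139 - 10565/4)*(2148 - 12794)) - 47703640 = (-29440 + (17991/4)*(-10646)) - 47703640 = (-29440 - 95766093/2) - 47703640 = -95824973/2 - 47703640 = -191232253/2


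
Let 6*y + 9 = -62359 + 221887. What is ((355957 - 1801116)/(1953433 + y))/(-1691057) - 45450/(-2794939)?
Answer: 16019520879978208/985091206595596863 ≈ 0.016262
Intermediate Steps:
y = 53173/2 (y = -3/2 + (-62359 + 221887)/6 = -3/2 + (⅙)*159528 = -3/2 + 26588 = 53173/2 ≈ 26587.)
((355957 - 1801116)/(1953433 + y))/(-1691057) - 45450/(-2794939) = ((355957 - 1801116)/(1953433 + 53173/2))/(-1691057) - 45450/(-2794939) = -1445159/3960039/2*(-1/1691057) - 45450*(-1/2794939) = -1445159*2/3960039*(-1/1691057) + 45450/2794939 = -2890318/3960039*(-1/1691057) + 45450/2794939 = 152122/352455351117 + 45450/2794939 = 16019520879978208/985091206595596863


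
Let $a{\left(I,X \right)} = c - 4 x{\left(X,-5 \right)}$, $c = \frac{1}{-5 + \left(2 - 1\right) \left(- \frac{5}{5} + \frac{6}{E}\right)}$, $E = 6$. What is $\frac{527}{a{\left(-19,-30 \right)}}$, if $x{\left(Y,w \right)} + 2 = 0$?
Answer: $\frac{2635}{39} \approx 67.564$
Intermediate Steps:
$x{\left(Y,w \right)} = -2$ ($x{\left(Y,w \right)} = -2 + 0 = -2$)
$c = - \frac{1}{5}$ ($c = \frac{1}{-5 + \left(2 - 1\right) \left(- \frac{5}{5} + \frac{6}{6}\right)} = \frac{1}{-5 + 1 \left(\left(-5\right) \frac{1}{5} + 6 \cdot \frac{1}{6}\right)} = \frac{1}{-5 + 1 \left(-1 + 1\right)} = \frac{1}{-5 + 1 \cdot 0} = \frac{1}{-5 + 0} = \frac{1}{-5} = - \frac{1}{5} \approx -0.2$)
$a{\left(I,X \right)} = \frac{39}{5}$ ($a{\left(I,X \right)} = - \frac{1}{5} - -8 = - \frac{1}{5} + 8 = \frac{39}{5}$)
$\frac{527}{a{\left(-19,-30 \right)}} = \frac{527}{\frac{39}{5}} = 527 \cdot \frac{5}{39} = \frac{2635}{39}$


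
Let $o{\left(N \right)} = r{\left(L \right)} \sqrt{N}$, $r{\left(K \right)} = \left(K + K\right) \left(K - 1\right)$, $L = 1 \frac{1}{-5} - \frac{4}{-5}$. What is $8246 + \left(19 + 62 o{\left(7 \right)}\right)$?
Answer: $8265 - \frac{744 \sqrt{7}}{25} \approx 8186.3$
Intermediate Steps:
$L = \frac{3}{5}$ ($L = 1 \left(- \frac{1}{5}\right) - - \frac{4}{5} = - \frac{1}{5} + \frac{4}{5} = \frac{3}{5} \approx 0.6$)
$r{\left(K \right)} = 2 K \left(-1 + K\right)$
$o{\left(N \right)} = - \frac{12 \sqrt{N}}{25}$ ($o{\left(N \right)} = 2 \cdot \frac{3}{5} \left(-1 + \frac{3}{5}\right) \sqrt{N} = 2 \cdot \frac{3}{5} \left(- \frac{2}{5}\right) \sqrt{N} = - \frac{12 \sqrt{N}}{25}$)
$8246 + \left(19 + 62 o{\left(7 \right)}\right) = 8246 + \left(19 + 62 \left(- \frac{12 \sqrt{7}}{25}\right)\right) = 8246 + \left(19 - \frac{744 \sqrt{7}}{25}\right) = 8265 - \frac{744 \sqrt{7}}{25}$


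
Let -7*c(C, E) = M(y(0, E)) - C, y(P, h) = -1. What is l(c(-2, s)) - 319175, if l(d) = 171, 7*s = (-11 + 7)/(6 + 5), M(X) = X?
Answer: -319004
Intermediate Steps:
s = -4/77 (s = ((-11 + 7)/(6 + 5))/7 = (-4/11)/7 = (-4*1/11)/7 = (⅐)*(-4/11) = -4/77 ≈ -0.051948)
c(C, E) = ⅐ + C/7 (c(C, E) = -(-1 - C)/7 = ⅐ + C/7)
l(c(-2, s)) - 319175 = 171 - 319175 = -319004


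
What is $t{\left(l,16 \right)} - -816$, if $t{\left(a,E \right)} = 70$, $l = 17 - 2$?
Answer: $886$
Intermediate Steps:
$l = 15$ ($l = 17 - 2 = 15$)
$t{\left(l,16 \right)} - -816 = 70 - -816 = 70 + 816 = 886$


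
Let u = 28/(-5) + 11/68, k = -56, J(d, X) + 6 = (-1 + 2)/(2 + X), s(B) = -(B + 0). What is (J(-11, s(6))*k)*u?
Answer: -64715/34 ≈ -1903.4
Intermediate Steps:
s(B) = -B
J(d, X) = -6 + 1/(2 + X) (J(d, X) = -6 + (-1 + 2)/(2 + X) = -6 + 1/(2 + X))
u = -1849/340 (u = 28*(-⅕) + 11*(1/68) = -28/5 + 11/68 = -1849/340 ≈ -5.4382)
(J(-11, s(6))*k)*u = (((-11 - (-6)*6)/(2 - 1*6))*(-56))*(-1849/340) = (((-11 - 6*(-6))/(2 - 6))*(-56))*(-1849/340) = (((-11 + 36)/(-4))*(-56))*(-1849/340) = (-¼*25*(-56))*(-1849/340) = -25/4*(-56)*(-1849/340) = 350*(-1849/340) = -64715/34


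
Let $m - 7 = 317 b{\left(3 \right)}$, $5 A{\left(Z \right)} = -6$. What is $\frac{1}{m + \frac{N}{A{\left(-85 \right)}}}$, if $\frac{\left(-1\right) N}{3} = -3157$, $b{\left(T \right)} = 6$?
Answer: $- \frac{2}{11967} \approx -0.00016713$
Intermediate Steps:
$A{\left(Z \right)} = - \frac{6}{5}$ ($A{\left(Z \right)} = \frac{1}{5} \left(-6\right) = - \frac{6}{5}$)
$N = 9471$ ($N = \left(-3\right) \left(-3157\right) = 9471$)
$m = 1909$ ($m = 7 + 317 \cdot 6 = 7 + 1902 = 1909$)
$\frac{1}{m + \frac{N}{A{\left(-85 \right)}}} = \frac{1}{1909 + \frac{9471}{- \frac{6}{5}}} = \frac{1}{1909 + 9471 \left(- \frac{5}{6}\right)} = \frac{1}{1909 - \frac{15785}{2}} = \frac{1}{- \frac{11967}{2}} = - \frac{2}{11967}$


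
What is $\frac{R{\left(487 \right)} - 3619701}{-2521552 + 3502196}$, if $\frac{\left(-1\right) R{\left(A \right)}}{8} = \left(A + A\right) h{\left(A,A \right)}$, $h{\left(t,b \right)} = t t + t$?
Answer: $- \frac{265062179}{140092} \approx -1892.1$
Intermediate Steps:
$h{\left(t,b \right)} = t + t^{2}$ ($h{\left(t,b \right)} = t^{2} + t = t + t^{2}$)
$R{\left(A \right)} = - 16 A^{2} \left(1 + A\right)$ ($R{\left(A \right)} = - 8 \left(A + A\right) A \left(1 + A\right) = - 8 \cdot 2 A A \left(1 + A\right) = - 8 \cdot 2 A^{2} \left(1 + A\right) = - 16 A^{2} \left(1 + A\right)$)
$\frac{R{\left(487 \right)} - 3619701}{-2521552 + 3502196} = \frac{16 \cdot 487^{2} \left(-1 - 487\right) - 3619701}{-2521552 + 3502196} = \frac{16 \cdot 237169 \left(-1 - 487\right) - 3619701}{980644} = \left(16 \cdot 237169 \left(-488\right) - 3619701\right) \frac{1}{980644} = \left(-1851815552 - 3619701\right) \frac{1}{980644} = \left(-1855435253\right) \frac{1}{980644} = - \frac{265062179}{140092}$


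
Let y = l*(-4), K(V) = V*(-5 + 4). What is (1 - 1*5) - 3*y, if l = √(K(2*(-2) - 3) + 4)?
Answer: -4 + 12*√11 ≈ 35.799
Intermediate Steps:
K(V) = -V (K(V) = V*(-1) = -V)
l = √11 (l = √(-(2*(-2) - 3) + 4) = √(-(-4 - 3) + 4) = √(-1*(-7) + 4) = √(7 + 4) = √11 ≈ 3.3166)
y = -4*√11 (y = √11*(-4) = -4*√11 ≈ -13.266)
(1 - 1*5) - 3*y = (1 - 1*5) - (-12)*√11 = (1 - 5) + 12*√11 = -4 + 12*√11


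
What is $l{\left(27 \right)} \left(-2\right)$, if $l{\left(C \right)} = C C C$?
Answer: $-39366$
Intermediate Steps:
$l{\left(C \right)} = C^{3}$ ($l{\left(C \right)} = C^{2} C = C^{3}$)
$l{\left(27 \right)} \left(-2\right) = 27^{3} \left(-2\right) = 19683 \left(-2\right) = -39366$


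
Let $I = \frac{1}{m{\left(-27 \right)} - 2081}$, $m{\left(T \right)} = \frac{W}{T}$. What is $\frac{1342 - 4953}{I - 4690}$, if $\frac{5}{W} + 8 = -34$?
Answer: $\frac{8521414739}{11067692944} \approx 0.76994$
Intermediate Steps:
$W = - \frac{5}{42}$ ($W = \frac{5}{-8 - 34} = \frac{5}{-42} = 5 \left(- \frac{1}{42}\right) = - \frac{5}{42} \approx -0.11905$)
$m{\left(T \right)} = - \frac{5}{42 T}$
$I = - \frac{1134}{2359849}$ ($I = \frac{1}{- \frac{5}{42 \left(-27\right)} - 2081} = \frac{1}{\left(- \frac{5}{42}\right) \left(- \frac{1}{27}\right) - 2081} = \frac{1}{\frac{5}{1134} - 2081} = \frac{1}{- \frac{2359849}{1134}} = - \frac{1134}{2359849} \approx -0.00048054$)
$\frac{1342 - 4953}{I - 4690} = \frac{1342 - 4953}{- \frac{1134}{2359849} - 4690} = - \frac{3611}{- \frac{11067692944}{2359849}} = \left(-3611\right) \left(- \frac{2359849}{11067692944}\right) = \frac{8521414739}{11067692944}$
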